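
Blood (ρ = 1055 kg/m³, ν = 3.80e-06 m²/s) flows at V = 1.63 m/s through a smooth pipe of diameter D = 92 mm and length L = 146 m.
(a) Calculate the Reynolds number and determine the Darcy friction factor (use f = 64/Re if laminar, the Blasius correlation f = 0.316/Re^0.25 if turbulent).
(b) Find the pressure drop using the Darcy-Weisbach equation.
(a) Re = V·D/ν = 1.63·0.092/3.80e-06 = 39463 → turbulent (Re > 4000); f = 0.316/Re^0.25 = 0.316/39463^0.25 = 0.02242
(b) Darcy-Weisbach: ΔP = f·(L/D)·½ρV²/1000 = 0.02242·(146/0.092)·½·1055·1.63²/1000 = 49.87 kPa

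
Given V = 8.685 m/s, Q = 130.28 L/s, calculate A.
Formula: Q = A V
Substituting knowns: 130.28 = A·8.685·1000
Solving for A: A = (130.28/1000)/8.685 = 0.015 m²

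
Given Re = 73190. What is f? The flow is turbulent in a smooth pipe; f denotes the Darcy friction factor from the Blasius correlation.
Formula: f = \frac{0.316}{Re^{0.25}}
f = 0.316/73190^0.25 = 0.01921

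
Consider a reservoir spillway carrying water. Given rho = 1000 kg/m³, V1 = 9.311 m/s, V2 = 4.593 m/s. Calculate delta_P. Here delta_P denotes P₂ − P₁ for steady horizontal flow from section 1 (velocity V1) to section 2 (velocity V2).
Formula: \Delta P = \frac{1}{2} \rho (V_1^2 - V_2^2)
delta_P = 0.5·1000·(9.311² − 4.593²)/1000 = 32.8 kPa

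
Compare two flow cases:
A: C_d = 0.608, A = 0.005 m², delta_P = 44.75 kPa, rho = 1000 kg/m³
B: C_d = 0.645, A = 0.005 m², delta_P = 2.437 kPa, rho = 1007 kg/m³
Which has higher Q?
Q(A) = 28.76 L/s, Q(B) = 7.095 L/s. Answer: A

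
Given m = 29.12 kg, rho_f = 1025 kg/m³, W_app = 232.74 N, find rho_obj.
Formula: W_{app} = mg\left(1 - \frac{\rho_f}{\rho_{obj}}\right)
Substituting knowns: 232.74 = 29.12·9.81·(1 − 1025/rho_obj)
Solving for rho_obj: rho_obj = 1025/(1 − 232.74/(29.12·9.81)) = 5532 kg/m³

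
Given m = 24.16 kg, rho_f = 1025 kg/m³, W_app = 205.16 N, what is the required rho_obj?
Formula: W_{app} = mg\left(1 - \frac{\rho_f}{\rho_{obj}}\right)
Substituting knowns: 205.16 = 24.16·9.81·(1 − 1025/rho_obj)
Solving for rho_obj: rho_obj = 1025/(1 − 205.16/(24.16·9.81)) = 7628 kg/m³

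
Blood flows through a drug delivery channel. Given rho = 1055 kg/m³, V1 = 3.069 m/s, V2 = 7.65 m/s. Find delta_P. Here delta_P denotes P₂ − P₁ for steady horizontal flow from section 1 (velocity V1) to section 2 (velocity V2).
Formula: \Delta P = \frac{1}{2} \rho (V_1^2 - V_2^2)
delta_P = 0.5·1055·(3.069² − 7.65²)/1000 = -25.9 kPa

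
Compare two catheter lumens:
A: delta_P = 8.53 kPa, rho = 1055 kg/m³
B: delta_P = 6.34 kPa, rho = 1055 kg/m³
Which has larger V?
V(A) = 4.021 m/s, V(B) = 3.467 m/s. Answer: A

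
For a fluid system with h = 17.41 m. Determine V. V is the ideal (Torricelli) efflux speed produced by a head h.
Formula: V = \sqrt{2 g h}
V = √(2·9.81·17.41) = 18.48 m/s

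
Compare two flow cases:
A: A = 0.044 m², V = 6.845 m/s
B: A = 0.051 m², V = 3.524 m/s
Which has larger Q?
Q(A) = 301.2 L/s, Q(B) = 179.7 L/s. Answer: A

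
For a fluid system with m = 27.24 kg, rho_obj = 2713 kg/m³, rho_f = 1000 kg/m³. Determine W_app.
Formula: W_{app} = mg\left(1 - \frac{\rho_f}{\rho_{obj}}\right)
W_app = 27.24·9.81·(1 − 1000/2713) = 168.7 N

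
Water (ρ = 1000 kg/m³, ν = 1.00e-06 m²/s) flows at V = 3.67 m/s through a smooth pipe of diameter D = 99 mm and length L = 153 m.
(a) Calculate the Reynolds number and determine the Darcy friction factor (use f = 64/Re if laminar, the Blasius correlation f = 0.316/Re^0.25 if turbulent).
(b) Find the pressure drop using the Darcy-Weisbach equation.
(a) Re = V·D/ν = 3.67·0.099/1.00e-06 = 363330 → turbulent (Re > 4000); f = 0.316/Re^0.25 = 0.316/363330^0.25 = 0.012871 (Blasius is strictly valid for Re ≲ 1e5; used here as the smooth-pipe estimate the problem specifies)
(b) Darcy-Weisbach: ΔP = f·(L/D)·½ρV²/1000 = 0.012871·(153/0.099)·½·1000·3.67²/1000 = 134 kPa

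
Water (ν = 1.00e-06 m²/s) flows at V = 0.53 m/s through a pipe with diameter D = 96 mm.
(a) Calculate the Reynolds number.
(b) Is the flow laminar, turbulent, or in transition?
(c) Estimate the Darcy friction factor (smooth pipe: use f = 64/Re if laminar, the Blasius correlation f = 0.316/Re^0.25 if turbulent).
(a) Re = V·D/ν = 0.53·0.096/1.00e-06 = 50880
(b) Flow regime: turbulent (Re > 4000)
(c) Friction factor: f = 0.316/Re^0.25 = 0.316/50880^0.25 = 0.02104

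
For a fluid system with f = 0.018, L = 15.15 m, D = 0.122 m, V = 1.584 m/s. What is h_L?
Formula: h_L = f \frac{L}{D} \frac{V^2}{2g}
h_L = 0.018·(15.15/0.122)·1.584²/(2·9.81) = 0.2858 m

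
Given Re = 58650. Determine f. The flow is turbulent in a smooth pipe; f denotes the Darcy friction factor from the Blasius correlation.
Formula: f = \frac{0.316}{Re^{0.25}}
f = 0.316/58650^0.25 = 0.02031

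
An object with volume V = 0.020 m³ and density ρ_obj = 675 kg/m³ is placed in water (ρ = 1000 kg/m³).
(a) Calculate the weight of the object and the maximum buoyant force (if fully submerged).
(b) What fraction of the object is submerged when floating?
(a) W=rho_obj*g*V=675*9.81*0.020=132.4 N; F_B(max)=rho*g*V=1000*9.81*0.020=196.2 N
(b) Floating fraction=rho_obj/rho=675/1000=0.675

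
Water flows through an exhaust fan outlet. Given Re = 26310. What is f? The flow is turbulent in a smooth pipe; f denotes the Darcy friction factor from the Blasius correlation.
Formula: f = \frac{0.316}{Re^{0.25}}
f = 0.316/26310^0.25 = 0.02481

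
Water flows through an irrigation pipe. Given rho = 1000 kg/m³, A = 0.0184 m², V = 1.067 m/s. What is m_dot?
Formula: \dot{m} = \rho A V
m_dot = 1000·0.0184·1.067 = 19.63 kg/s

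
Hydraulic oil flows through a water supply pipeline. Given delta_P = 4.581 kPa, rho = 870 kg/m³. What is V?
Formula: V = \sqrt{\frac{2 \Delta P}{\rho}}
V = √(2·(4.581·1000)/870) = 3.245 m/s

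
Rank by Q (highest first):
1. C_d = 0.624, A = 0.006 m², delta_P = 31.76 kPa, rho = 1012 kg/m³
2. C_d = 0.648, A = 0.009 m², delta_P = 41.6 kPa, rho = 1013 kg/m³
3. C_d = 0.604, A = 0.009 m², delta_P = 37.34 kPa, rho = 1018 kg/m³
Case 1: Q = 29.66 L/s
Case 2: Q = 52.85 L/s
Case 3: Q = 46.56 L/s
Ranking (highest first): 2, 3, 1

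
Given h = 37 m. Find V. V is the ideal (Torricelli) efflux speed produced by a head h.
Formula: V = \sqrt{2 g h}
V = √(2·9.81·37) = 26.94 m/s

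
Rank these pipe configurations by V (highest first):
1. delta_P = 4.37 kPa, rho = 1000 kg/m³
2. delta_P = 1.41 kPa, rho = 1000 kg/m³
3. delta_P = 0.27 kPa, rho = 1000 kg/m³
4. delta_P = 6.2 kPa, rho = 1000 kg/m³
Case 1: V = 2.956 m/s
Case 2: V = 1.679 m/s
Case 3: V = 0.7348 m/s
Case 4: V = 3.521 m/s
Ranking (highest first): 4, 1, 2, 3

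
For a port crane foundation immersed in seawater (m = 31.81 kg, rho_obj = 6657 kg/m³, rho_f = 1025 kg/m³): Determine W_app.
Formula: W_{app} = mg\left(1 - \frac{\rho_f}{\rho_{obj}}\right)
W_app = 31.81·9.81·(1 − 1025/6657) = 264 N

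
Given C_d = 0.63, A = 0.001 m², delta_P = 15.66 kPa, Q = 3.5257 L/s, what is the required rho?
Formula: Q = C_d A \sqrt{\frac{2 \Delta P}{\rho}}
Substituting knowns: 3.5257 = 0.63·0.001·√(2·(15.66·1000)/rho)·1000
Solving for rho: rho = 2·(15.66·1000)/((3.5257/1000)/(0.63·0.001))² = 1000 kg/m³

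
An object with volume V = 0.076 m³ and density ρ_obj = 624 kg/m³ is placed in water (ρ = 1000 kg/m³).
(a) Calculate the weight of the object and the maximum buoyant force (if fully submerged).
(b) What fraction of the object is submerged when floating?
(a) W=rho_obj*g*V=624*9.81*0.076=465.2 N; F_B(max)=rho*g*V=1000*9.81*0.076=745.6 N
(b) Floating fraction=rho_obj/rho=624/1000=0.624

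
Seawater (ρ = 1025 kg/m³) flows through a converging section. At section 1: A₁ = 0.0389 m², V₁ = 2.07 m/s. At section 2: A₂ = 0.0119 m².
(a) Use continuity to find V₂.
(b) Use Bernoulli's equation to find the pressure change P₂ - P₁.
(a) Continuity: A₁V₁=A₂V₂ -> V₂=A₁V₁/A₂=0.0389*2.07/0.0119=6.77 m/s
(b) Bernoulli: P₂-P₁=0.5*rho*(V₁^2-V₂^2)/1000=0.5*1025*(2.07^2-6.77^2)/1000=-21.29 kPa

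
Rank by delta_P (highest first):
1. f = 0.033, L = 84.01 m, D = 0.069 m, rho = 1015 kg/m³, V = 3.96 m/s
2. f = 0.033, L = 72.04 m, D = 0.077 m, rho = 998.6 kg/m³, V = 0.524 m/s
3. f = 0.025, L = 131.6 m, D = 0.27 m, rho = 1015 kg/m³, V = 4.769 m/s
Case 1: delta_P = 319.8 kPa
Case 2: delta_P = 4.233 kPa
Case 3: delta_P = 140.6 kPa
Ranking (highest first): 1, 3, 2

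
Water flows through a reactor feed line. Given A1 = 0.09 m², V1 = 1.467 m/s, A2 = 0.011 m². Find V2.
Formula: V_2 = \frac{A_1 V_1}{A_2}
V2 = 0.09·1.467/0.011 = 12 m/s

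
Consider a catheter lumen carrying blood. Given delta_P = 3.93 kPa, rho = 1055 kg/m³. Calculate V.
Formula: V = \sqrt{\frac{2 \Delta P}{\rho}}
V = √(2·(3.93·1000)/1055) = 2.73 m/s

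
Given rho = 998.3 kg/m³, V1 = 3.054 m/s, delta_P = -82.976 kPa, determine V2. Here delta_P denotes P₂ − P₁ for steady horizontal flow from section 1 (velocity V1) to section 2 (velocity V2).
Formula: \Delta P = \frac{1}{2} \rho (V_1^2 - V_2^2)
Substituting knowns: -82.976 = 0.5·998.3·(3.054² − V2²)/1000
Solving for V2: V2 = √(3.054² − 2·(-82.976·1000)/998.3) = 13.25 m/s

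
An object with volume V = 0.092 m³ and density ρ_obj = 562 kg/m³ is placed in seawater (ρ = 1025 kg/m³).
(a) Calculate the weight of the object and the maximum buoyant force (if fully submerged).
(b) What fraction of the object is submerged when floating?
(a) W=rho_obj*g*V=562*9.81*0.092=507.2 N; F_B(max)=rho*g*V=1025*9.81*0.092=925.1 N
(b) Floating fraction=rho_obj/rho=562/1025=0.548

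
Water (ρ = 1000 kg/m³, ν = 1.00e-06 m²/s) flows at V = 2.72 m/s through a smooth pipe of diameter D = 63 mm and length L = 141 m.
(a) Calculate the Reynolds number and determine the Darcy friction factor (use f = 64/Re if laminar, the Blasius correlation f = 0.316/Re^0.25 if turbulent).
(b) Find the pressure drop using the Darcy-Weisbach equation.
(a) Re = V·D/ν = 2.72·0.063/1.00e-06 = 171360 → turbulent (Re > 4000); f = 0.316/Re^0.25 = 0.316/171360^0.25 = 0.015531 (Blasius is strictly valid for Re ≲ 1e5; used here as the smooth-pipe estimate the problem specifies)
(b) Darcy-Weisbach: ΔP = f·(L/D)·½ρV²/1000 = 0.015531·(141/0.063)·½·1000·2.72²/1000 = 128.6 kPa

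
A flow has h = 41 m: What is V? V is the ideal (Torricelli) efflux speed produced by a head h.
Formula: V = \sqrt{2 g h}
V = √(2·9.81·41) = 28.36 m/s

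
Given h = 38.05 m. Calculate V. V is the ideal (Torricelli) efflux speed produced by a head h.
Formula: V = \sqrt{2 g h}
V = √(2·9.81·38.05) = 27.32 m/s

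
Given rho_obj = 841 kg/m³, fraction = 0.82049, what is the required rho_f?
Formula: f_{sub} = \frac{\rho_{obj}}{\rho_f}
Substituting knowns: 0.82049 = 841/rho_f
Solving for rho_f: rho_f = 841/0.82049 = 1025 kg/m³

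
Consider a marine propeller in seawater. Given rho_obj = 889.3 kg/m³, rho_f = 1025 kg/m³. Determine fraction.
Formula: f_{sub} = \frac{\rho_{obj}}{\rho_f}
fraction = 889.3/1025 = 0.8676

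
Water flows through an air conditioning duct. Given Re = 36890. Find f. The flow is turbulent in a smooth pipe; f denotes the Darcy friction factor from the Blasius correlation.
Formula: f = \frac{0.316}{Re^{0.25}}
f = 0.316/36890^0.25 = 0.0228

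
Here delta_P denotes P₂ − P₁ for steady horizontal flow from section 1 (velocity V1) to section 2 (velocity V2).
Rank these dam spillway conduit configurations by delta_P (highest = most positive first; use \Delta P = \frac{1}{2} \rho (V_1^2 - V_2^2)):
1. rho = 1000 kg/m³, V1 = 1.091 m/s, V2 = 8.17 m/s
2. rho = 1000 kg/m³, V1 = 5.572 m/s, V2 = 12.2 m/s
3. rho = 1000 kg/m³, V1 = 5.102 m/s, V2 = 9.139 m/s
Case 1: delta_P = -32.78 kPa
Case 2: delta_P = -58.9 kPa
Case 3: delta_P = -28.75 kPa
Ranking (highest first): 3, 1, 2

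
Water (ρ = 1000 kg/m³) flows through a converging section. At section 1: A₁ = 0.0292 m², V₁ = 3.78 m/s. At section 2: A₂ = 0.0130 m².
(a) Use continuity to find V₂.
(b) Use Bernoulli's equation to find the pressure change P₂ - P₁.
(a) Continuity: A₁V₁=A₂V₂ -> V₂=A₁V₁/A₂=0.0292*3.78/0.0130=8.49 m/s
(b) Bernoulli: P₂-P₁=0.5*rho*(V₁^2-V₂^2)/1000=0.5*1000*(3.78^2-8.49^2)/1000=-28.9 kPa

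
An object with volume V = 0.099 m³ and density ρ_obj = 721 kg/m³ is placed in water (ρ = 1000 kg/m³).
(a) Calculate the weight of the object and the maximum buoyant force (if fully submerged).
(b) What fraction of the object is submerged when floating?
(a) W=rho_obj*g*V=721*9.81*0.099=700.2 N; F_B(max)=rho*g*V=1000*9.81*0.099=971.2 N
(b) Floating fraction=rho_obj/rho=721/1000=0.721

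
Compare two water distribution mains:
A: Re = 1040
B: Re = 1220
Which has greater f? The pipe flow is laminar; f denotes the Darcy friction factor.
f(A) = 0.06154, f(B) = 0.05246. Answer: A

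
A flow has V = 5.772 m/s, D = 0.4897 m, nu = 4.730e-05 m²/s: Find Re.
Formula: Re = \frac{V D}{\nu}
Re = 5.772·0.4897/4.730e-05 = 59758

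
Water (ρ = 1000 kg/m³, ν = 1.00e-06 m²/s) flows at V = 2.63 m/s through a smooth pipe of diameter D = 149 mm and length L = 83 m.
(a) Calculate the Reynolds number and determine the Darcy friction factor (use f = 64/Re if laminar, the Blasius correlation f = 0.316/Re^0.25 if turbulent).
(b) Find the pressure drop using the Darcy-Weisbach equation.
(a) Re = V·D/ν = 2.63·0.149/1.00e-06 = 391870 → turbulent (Re > 4000); f = 0.316/Re^0.25 = 0.316/391870^0.25 = 0.01263 (Blasius is strictly valid for Re ≲ 1e5; used here as the smooth-pipe estimate the problem specifies)
(b) Darcy-Weisbach: ΔP = f·(L/D)·½ρV²/1000 = 0.01263·(83/0.149)·½·1000·2.63²/1000 = 24.33 kPa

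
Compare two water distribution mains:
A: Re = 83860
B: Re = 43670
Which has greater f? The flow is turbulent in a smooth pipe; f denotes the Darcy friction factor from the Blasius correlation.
f(A) = 0.01857, f(B) = 0.02186. Answer: B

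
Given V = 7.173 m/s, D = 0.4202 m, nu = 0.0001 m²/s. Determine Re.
Formula: Re = \frac{V D}{\nu}
Re = 7.173·0.4202/0.0001 = 30141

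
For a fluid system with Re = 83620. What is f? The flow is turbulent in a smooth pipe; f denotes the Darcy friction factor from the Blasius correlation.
Formula: f = \frac{0.316}{Re^{0.25}}
f = 0.316/83620^0.25 = 0.01858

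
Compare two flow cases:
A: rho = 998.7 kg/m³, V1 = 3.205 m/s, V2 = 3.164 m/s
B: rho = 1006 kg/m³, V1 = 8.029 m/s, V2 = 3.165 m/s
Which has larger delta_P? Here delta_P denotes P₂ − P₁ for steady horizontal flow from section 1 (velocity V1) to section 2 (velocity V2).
delta_P(A) = 0.1304 kPa, delta_P(B) = 27.39 kPa. Answer: B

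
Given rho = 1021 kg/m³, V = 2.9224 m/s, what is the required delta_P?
Formula: V = \sqrt{\frac{2 \Delta P}{\rho}}
Substituting knowns: 2.9224 = √(2·(delta_P·1000)/1021)
Solving for delta_P: delta_P = 2.9224²·1021/2/1000 = 4.36 kPa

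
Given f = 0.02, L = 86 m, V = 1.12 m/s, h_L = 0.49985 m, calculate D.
Formula: h_L = f \frac{L}{D} \frac{V^2}{2g}
Substituting knowns: 0.49985 = 0.02·(86/D)·1.12²/(2·9.81)
Solving for D: D = 0.02·86·1.12²/(2·9.81·0.49985) = 0.22 m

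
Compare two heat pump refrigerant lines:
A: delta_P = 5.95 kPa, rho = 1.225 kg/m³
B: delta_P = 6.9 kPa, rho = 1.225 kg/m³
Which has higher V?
V(A) = 98.56 m/s, V(B) = 106.1 m/s. Answer: B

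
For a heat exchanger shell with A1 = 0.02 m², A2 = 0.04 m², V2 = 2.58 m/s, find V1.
Formula: V_2 = \frac{A_1 V_1}{A_2}
Substituting knowns: 2.58 = 0.02·V1/0.04
Solving for V1: V1 = 2.58·0.04/0.02 = 5.16 m/s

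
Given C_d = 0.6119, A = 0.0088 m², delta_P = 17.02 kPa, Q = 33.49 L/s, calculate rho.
Formula: Q = C_d A \sqrt{\frac{2 \Delta P}{\rho}}
Substituting knowns: 33.49 = 0.6119·0.0088·√(2·(17.02·1000)/rho)·1000
Solving for rho: rho = 2·(17.02·1000)/((33.49/1000)/(0.6119·0.0088))² = 880 kg/m³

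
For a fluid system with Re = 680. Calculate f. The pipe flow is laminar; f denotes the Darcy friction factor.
Formula: f = \frac{64}{Re}
f = 64/680 = 0.09412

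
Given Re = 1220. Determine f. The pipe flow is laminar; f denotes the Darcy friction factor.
Formula: f = \frac{64}{Re}
f = 64/1220 = 0.05246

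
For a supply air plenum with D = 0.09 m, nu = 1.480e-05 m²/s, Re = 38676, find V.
Formula: Re = \frac{V D}{\nu}
Substituting knowns: 38676 = V·0.09/1.480e-05
Solving for V: V = 38676·1.480e-05/0.09 = 6.36 m/s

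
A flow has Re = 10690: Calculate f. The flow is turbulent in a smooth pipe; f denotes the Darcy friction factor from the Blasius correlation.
Formula: f = \frac{0.316}{Re^{0.25}}
f = 0.316/10690^0.25 = 0.03108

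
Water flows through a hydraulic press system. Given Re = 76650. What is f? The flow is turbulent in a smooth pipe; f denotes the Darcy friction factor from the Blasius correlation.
Formula: f = \frac{0.316}{Re^{0.25}}
f = 0.316/76650^0.25 = 0.01899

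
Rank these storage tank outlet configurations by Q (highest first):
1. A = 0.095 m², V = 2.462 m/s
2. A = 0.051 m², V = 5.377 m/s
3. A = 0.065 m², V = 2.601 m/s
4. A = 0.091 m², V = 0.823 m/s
Case 1: Q = 233.9 L/s
Case 2: Q = 274.2 L/s
Case 3: Q = 169.1 L/s
Case 4: Q = 74.89 L/s
Ranking (highest first): 2, 1, 3, 4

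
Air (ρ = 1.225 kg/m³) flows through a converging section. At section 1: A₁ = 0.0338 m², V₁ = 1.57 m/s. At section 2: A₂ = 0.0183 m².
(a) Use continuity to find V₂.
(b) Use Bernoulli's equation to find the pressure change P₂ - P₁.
(a) Continuity: A₁V₁=A₂V₂ -> V₂=A₁V₁/A₂=0.0338*1.57/0.0183=2.90 m/s
(b) Bernoulli: P₂-P₁=0.5*rho*(V₁^2-V₂^2)/1000=0.5*1.225*(1.57^2-2.90^2)/1000=-0.003641 kPa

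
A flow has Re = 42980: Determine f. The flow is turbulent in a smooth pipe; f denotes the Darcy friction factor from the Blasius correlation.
Formula: f = \frac{0.316}{Re^{0.25}}
f = 0.316/42980^0.25 = 0.02195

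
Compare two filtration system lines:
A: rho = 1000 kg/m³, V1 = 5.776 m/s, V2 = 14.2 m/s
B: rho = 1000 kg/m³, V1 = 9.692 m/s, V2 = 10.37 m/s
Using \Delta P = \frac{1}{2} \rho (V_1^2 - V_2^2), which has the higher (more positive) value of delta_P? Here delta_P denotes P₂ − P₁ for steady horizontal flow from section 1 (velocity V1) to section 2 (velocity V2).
delta_P(A) = -84.14 kPa, delta_P(B) = -6.801 kPa. Answer: B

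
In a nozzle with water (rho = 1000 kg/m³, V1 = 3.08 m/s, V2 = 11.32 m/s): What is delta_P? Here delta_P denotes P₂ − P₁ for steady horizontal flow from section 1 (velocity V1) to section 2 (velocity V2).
Formula: \Delta P = \frac{1}{2} \rho (V_1^2 - V_2^2)
delta_P = 0.5·1000·(3.08² − 11.32²)/1000 = -59.33 kPa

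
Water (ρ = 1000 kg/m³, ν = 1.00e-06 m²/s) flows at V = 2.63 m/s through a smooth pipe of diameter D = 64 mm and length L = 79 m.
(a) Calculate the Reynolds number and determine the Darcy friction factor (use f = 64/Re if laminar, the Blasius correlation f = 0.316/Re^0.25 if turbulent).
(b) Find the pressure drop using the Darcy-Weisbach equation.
(a) Re = V·D/ν = 2.63·0.064/1.00e-06 = 168320 → turbulent (Re > 4000); f = 0.316/Re^0.25 = 0.316/168320^0.25 = 0.015601 (Blasius is strictly valid for Re ≲ 1e5; used here as the smooth-pipe estimate the problem specifies)
(b) Darcy-Weisbach: ΔP = f·(L/D)·½ρV²/1000 = 0.015601·(79/0.064)·½·1000·2.63²/1000 = 66.6 kPa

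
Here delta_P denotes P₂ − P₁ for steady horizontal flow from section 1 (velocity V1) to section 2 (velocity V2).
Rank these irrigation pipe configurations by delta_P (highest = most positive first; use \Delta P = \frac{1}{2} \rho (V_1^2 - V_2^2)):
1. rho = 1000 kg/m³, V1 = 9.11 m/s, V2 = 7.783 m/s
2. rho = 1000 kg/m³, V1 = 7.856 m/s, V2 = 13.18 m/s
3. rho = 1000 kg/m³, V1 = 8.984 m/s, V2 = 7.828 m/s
Case 1: delta_P = 11.21 kPa
Case 2: delta_P = -56 kPa
Case 3: delta_P = 9.717 kPa
Ranking (highest first): 1, 3, 2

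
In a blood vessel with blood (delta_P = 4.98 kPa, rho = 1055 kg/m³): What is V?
Formula: V = \sqrt{\frac{2 \Delta P}{\rho}}
V = √(2·(4.98·1000)/1055) = 3.073 m/s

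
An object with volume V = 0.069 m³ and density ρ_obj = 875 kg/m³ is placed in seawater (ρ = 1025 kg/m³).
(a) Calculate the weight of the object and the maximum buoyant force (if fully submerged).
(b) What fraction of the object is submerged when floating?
(a) W=rho_obj*g*V=875*9.81*0.069=592.3 N; F_B(max)=rho*g*V=1025*9.81*0.069=693.8 N
(b) Floating fraction=rho_obj/rho=875/1025=0.854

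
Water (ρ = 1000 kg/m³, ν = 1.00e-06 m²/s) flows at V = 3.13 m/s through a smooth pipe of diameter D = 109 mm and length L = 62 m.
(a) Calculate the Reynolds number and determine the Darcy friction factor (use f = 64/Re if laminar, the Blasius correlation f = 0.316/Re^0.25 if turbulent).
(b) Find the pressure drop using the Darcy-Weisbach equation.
(a) Re = V·D/ν = 3.13·0.109/1.00e-06 = 341170 → turbulent (Re > 4000); f = 0.316/Re^0.25 = 0.316/341170^0.25 = 0.013075 (Blasius is strictly valid for Re ≲ 1e5; used here as the smooth-pipe estimate the problem specifies)
(b) Darcy-Weisbach: ΔP = f·(L/D)·½ρV²/1000 = 0.013075·(62/0.109)·½·1000·3.13²/1000 = 36.43 kPa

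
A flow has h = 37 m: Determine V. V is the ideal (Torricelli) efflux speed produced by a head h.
Formula: V = \sqrt{2 g h}
V = √(2·9.81·37) = 26.94 m/s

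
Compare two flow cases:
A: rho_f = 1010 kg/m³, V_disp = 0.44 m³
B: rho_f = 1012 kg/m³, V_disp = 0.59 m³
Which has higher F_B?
F_B(A) = 4360 N, F_B(B) = 5857 N. Answer: B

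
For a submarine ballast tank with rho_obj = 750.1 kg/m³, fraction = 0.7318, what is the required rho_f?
Formula: f_{sub} = \frac{\rho_{obj}}{\rho_f}
Substituting knowns: 0.7318 = 750.1/rho_f
Solving for rho_f: rho_f = 750.1/0.7318 = 1025 kg/m³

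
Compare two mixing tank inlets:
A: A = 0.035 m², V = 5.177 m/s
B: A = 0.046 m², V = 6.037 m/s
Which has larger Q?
Q(A) = 181.2 L/s, Q(B) = 277.7 L/s. Answer: B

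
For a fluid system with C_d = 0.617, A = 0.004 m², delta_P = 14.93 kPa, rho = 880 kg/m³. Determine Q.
Formula: Q = C_d A \sqrt{\frac{2 \Delta P}{\rho}}
Q = 0.617·0.004·√(2·(14.93·1000)/880)·1000 = 14.38 L/s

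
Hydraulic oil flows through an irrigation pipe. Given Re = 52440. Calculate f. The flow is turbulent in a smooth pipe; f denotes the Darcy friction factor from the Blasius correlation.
Formula: f = \frac{0.316}{Re^{0.25}}
f = 0.316/52440^0.25 = 0.02088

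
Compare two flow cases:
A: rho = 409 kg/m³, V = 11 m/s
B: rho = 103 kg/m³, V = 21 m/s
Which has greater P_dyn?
P_dyn(A) = 24.74 kPa, P_dyn(B) = 22.71 kPa. Answer: A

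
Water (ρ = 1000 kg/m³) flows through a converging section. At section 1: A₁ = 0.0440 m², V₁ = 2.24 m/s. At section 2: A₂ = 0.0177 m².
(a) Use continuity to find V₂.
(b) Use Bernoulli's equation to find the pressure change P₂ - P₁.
(a) Continuity: A₁V₁=A₂V₂ -> V₂=A₁V₁/A₂=0.0440*2.24/0.0177=5.57 m/s
(b) Bernoulli: P₂-P₁=0.5*rho*(V₁^2-V₂^2)/1000=0.5*1000*(2.24^2-5.57^2)/1000=-13 kPa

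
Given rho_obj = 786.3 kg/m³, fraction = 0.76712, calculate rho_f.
Formula: f_{sub} = \frac{\rho_{obj}}{\rho_f}
Substituting knowns: 0.76712 = 786.3/rho_f
Solving for rho_f: rho_f = 786.3/0.76712 = 1025 kg/m³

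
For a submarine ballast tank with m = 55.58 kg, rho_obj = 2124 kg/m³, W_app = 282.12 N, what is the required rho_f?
Formula: W_{app} = mg\left(1 - \frac{\rho_f}{\rho_{obj}}\right)
Substituting knowns: 282.12 = 55.58·9.81·(1 − rho_f/2124)
Solving for rho_f: rho_f = 2124·(1 − 282.12/(55.58·9.81)) = 1025 kg/m³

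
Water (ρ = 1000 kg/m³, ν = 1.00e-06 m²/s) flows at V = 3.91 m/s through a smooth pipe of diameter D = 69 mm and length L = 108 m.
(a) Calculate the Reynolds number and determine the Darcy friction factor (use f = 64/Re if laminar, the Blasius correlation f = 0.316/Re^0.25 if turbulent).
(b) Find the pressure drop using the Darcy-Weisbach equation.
(a) Re = V·D/ν = 3.91·0.069/1.00e-06 = 269790 → turbulent (Re > 4000); f = 0.316/Re^0.25 = 0.316/269790^0.25 = 0.013865 (Blasius is strictly valid for Re ≲ 1e5; used here as the smooth-pipe estimate the problem specifies)
(b) Darcy-Weisbach: ΔP = f·(L/D)·½ρV²/1000 = 0.013865·(108/0.069)·½·1000·3.91²/1000 = 165.9 kPa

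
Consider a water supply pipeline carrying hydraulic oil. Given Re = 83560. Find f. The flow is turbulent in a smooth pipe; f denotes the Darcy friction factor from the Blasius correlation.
Formula: f = \frac{0.316}{Re^{0.25}}
f = 0.316/83560^0.25 = 0.01859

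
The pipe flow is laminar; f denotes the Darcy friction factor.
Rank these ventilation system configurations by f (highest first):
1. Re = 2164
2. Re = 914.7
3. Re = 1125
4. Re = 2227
Case 1: f = 0.02957
Case 2: f = 0.06997
Case 3: f = 0.05689
Case 4: f = 0.02874
Ranking (highest first): 2, 3, 1, 4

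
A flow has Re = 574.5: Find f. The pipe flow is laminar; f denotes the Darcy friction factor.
Formula: f = \frac{64}{Re}
f = 64/574.5 = 0.1114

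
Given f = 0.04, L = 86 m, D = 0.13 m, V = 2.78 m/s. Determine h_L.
Formula: h_L = f \frac{L}{D} \frac{V^2}{2g}
h_L = 0.04·(86/0.13)·2.78²/(2·9.81) = 10.42 m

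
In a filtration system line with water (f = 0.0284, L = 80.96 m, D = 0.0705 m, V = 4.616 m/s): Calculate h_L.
Formula: h_L = f \frac{L}{D} \frac{V^2}{2g}
h_L = 0.0284·(80.96/0.0705)·4.616²/(2·9.81) = 35.42 m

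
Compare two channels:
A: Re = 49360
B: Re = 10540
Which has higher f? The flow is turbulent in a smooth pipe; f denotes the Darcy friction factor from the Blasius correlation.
f(A) = 0.0212, f(B) = 0.03119. Answer: B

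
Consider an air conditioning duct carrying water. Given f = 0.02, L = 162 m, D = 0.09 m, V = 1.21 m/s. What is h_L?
Formula: h_L = f \frac{L}{D} \frac{V^2}{2g}
h_L = 0.02·(162/0.09)·1.21²/(2·9.81) = 2.686 m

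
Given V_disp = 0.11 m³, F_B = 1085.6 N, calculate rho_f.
Formula: F_B = \rho_f g V_{disp}
Substituting knowns: 1085.6 = rho_f·9.81·0.11
Solving for rho_f: rho_f = 1085.6/(9.81·0.11) = 1006 kg/m³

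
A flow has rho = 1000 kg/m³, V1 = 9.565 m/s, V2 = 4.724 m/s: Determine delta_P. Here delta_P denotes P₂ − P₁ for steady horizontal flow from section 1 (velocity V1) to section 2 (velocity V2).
Formula: \Delta P = \frac{1}{2} \rho (V_1^2 - V_2^2)
delta_P = 0.5·1000·(9.565² − 4.724²)/1000 = 34.59 kPa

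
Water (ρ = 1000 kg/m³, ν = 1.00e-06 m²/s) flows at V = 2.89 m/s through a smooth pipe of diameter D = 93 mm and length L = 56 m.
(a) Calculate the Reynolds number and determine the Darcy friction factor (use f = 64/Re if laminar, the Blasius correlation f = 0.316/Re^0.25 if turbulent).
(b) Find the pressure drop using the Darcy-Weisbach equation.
(a) Re = V·D/ν = 2.89·0.093/1.00e-06 = 268770 → turbulent (Re > 4000); f = 0.316/Re^0.25 = 0.316/268770^0.25 = 0.013878 (Blasius is strictly valid for Re ≲ 1e5; used here as the smooth-pipe estimate the problem specifies)
(b) Darcy-Weisbach: ΔP = f·(L/D)·½ρV²/1000 = 0.013878·(56/0.093)·½·1000·2.89²/1000 = 34.9 kPa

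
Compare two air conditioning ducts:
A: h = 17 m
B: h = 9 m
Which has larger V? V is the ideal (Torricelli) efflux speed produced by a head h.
V(A) = 18.26 m/s, V(B) = 13.29 m/s. Answer: A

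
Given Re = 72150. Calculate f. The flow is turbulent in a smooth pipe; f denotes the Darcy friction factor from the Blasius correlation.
Formula: f = \frac{0.316}{Re^{0.25}}
f = 0.316/72150^0.25 = 0.01928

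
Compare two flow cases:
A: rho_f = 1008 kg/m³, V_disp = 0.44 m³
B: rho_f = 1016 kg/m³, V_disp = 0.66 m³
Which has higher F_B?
F_B(A) = 4351 N, F_B(B) = 6578 N. Answer: B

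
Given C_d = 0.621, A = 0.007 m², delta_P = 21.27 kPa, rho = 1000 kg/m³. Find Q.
Formula: Q = C_d A \sqrt{\frac{2 \Delta P}{\rho}}
Q = 0.621·0.007·√(2·(21.27·1000)/1000)·1000 = 28.35 L/s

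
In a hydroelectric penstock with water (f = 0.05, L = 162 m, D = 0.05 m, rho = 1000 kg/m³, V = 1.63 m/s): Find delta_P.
Formula: \Delta P = f \frac{L}{D} \frac{\rho V^2}{2}
delta_P = 0.05·(162/0.05)·0.5·1000·1.63²/1000 = 215.2 kPa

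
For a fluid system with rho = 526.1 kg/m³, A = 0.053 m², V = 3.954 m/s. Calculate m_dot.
Formula: \dot{m} = \rho A V
m_dot = 526.1·0.053·3.954 = 110.3 kg/s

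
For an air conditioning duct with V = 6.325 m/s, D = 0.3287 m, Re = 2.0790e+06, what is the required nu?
Formula: Re = \frac{V D}{\nu}
Substituting knowns: 2.0790e+06 = 6.325·0.3287/nu
Solving for nu: nu = 6.325·0.3287/2.0790e+06 = 1.000e-06 m²/s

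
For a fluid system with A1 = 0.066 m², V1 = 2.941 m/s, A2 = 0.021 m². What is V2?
Formula: V_2 = \frac{A_1 V_1}{A_2}
V2 = 0.066·2.941/0.021 = 9.243 m/s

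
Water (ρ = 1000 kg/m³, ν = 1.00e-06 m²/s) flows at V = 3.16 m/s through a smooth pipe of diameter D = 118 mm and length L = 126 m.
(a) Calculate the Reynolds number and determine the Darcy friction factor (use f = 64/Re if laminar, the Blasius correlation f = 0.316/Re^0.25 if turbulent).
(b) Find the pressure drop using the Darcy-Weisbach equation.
(a) Re = V·D/ν = 3.16·0.118/1.00e-06 = 372880 → turbulent (Re > 4000); f = 0.316/Re^0.25 = 0.316/372880^0.25 = 0.012788 (Blasius is strictly valid for Re ≲ 1e5; used here as the smooth-pipe estimate the problem specifies)
(b) Darcy-Weisbach: ΔP = f·(L/D)·½ρV²/1000 = 0.012788·(126/0.118)·½·1000·3.16²/1000 = 68.18 kPa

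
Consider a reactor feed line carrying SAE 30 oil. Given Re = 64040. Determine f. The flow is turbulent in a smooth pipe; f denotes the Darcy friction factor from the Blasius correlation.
Formula: f = \frac{0.316}{Re^{0.25}}
f = 0.316/64040^0.25 = 0.01986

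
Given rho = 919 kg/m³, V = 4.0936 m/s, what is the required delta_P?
Formula: V = \sqrt{\frac{2 \Delta P}{\rho}}
Substituting knowns: 4.0936 = √(2·(delta_P·1000)/919)
Solving for delta_P: delta_P = 4.0936²·919/2/1000 = 7.7 kPa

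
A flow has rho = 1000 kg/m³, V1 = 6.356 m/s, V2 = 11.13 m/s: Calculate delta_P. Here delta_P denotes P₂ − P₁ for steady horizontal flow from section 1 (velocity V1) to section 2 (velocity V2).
Formula: \Delta P = \frac{1}{2} \rho (V_1^2 - V_2^2)
delta_P = 0.5·1000·(6.356² − 11.13²)/1000 = -41.74 kPa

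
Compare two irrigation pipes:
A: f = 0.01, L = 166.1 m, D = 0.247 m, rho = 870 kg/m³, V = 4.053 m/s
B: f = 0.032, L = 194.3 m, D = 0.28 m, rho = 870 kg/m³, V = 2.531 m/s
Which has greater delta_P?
delta_P(A) = 48.05 kPa, delta_P(B) = 61.88 kPa. Answer: B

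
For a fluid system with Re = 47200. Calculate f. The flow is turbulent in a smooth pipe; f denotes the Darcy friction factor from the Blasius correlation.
Formula: f = \frac{0.316}{Re^{0.25}}
f = 0.316/47200^0.25 = 0.02144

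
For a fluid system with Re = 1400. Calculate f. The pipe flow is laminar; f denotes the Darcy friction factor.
Formula: f = \frac{64}{Re}
f = 64/1400 = 0.04571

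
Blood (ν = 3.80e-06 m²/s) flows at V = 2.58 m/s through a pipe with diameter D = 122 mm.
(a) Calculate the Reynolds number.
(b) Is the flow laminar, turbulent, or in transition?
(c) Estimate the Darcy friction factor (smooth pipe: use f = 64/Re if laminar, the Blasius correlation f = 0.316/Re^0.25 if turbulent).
(a) Re = V·D/ν = 2.58·0.122/3.80e-06 = 82832
(b) Flow regime: turbulent (Re > 4000)
(c) Friction factor: f = 0.316/Re^0.25 = 0.316/82832^0.25 = 0.01863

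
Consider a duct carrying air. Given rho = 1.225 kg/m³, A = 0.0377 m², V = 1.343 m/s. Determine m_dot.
Formula: \dot{m} = \rho A V
m_dot = 1.225·0.0377·1.343 = 0.06202 kg/s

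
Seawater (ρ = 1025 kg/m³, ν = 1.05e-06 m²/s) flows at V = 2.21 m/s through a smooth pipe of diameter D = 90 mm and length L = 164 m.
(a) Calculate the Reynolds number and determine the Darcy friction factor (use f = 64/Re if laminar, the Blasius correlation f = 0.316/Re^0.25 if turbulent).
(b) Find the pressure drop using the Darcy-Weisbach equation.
(a) Re = V·D/ν = 2.21·0.09/1.05e-06 = 189430 → turbulent (Re > 4000); f = 0.316/Re^0.25 = 0.316/189430^0.25 = 0.015147 (Blasius is strictly valid for Re ≲ 1e5; used here as the smooth-pipe estimate the problem specifies)
(b) Darcy-Weisbach: ΔP = f·(L/D)·½ρV²/1000 = 0.015147·(164/0.090)·½·1025·2.21²/1000 = 69.09 kPa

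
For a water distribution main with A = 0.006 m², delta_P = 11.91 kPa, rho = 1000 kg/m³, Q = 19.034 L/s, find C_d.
Formula: Q = C_d A \sqrt{\frac{2 \Delta P}{\rho}}
Substituting knowns: 19.034 = C_d·0.006·√(2·(11.91·1000)/1000)·1000
Solving for C_d: C_d = (19.034/1000)/(0.006·√(2·(11.91·1000)/1000)) = 0.65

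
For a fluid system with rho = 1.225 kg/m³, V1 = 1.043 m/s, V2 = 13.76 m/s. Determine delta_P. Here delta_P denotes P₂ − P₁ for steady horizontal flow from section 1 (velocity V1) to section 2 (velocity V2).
Formula: \Delta P = \frac{1}{2} \rho (V_1^2 - V_2^2)
delta_P = 0.5·1.225·(1.043² − 13.76²)/1000 = -0.1153 kPa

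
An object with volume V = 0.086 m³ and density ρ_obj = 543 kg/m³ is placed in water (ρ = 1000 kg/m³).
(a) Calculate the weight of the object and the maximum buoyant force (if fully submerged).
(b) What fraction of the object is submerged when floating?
(a) W=rho_obj*g*V=543*9.81*0.086=458.1 N; F_B(max)=rho*g*V=1000*9.81*0.086=843.7 N
(b) Floating fraction=rho_obj/rho=543/1000=0.543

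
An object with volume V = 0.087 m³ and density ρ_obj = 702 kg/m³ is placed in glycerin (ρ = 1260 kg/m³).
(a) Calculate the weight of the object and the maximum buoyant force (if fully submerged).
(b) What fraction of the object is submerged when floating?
(a) W=rho_obj*g*V=702*9.81*0.087=599.1 N; F_B(max)=rho*g*V=1260*9.81*0.087=1075.4 N
(b) Floating fraction=rho_obj/rho=702/1260=0.557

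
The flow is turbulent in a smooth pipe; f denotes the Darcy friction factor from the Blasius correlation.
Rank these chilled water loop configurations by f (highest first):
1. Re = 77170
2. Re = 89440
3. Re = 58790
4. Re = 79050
Case 1: f = 0.01896
Case 2: f = 0.01827
Case 3: f = 0.02029
Case 4: f = 0.01885
Ranking (highest first): 3, 1, 4, 2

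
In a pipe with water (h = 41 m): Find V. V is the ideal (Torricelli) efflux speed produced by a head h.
Formula: V = \sqrt{2 g h}
V = √(2·9.81·41) = 28.36 m/s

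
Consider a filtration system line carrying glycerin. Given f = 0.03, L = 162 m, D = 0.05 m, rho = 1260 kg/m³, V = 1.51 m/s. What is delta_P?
Formula: \Delta P = f \frac{L}{D} \frac{\rho V^2}{2}
delta_P = 0.03·(162/0.05)·0.5·1260·1.51²/1000 = 139.6 kPa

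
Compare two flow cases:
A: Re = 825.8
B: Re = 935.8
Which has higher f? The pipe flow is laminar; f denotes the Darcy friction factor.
f(A) = 0.0775, f(B) = 0.06839. Answer: A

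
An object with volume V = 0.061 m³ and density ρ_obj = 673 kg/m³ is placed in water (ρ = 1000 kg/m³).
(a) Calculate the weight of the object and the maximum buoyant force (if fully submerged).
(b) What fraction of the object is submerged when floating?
(a) W=rho_obj*g*V=673*9.81*0.061=402.7 N; F_B(max)=rho*g*V=1000*9.81*0.061=598.4 N
(b) Floating fraction=rho_obj/rho=673/1000=0.673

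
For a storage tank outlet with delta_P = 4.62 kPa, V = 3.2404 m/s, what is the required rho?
Formula: V = \sqrt{\frac{2 \Delta P}{\rho}}
Substituting knowns: 3.2404 = √(2·(4.62·1000)/rho)
Solving for rho: rho = 2·(4.62·1000)/3.2404² = 880 kg/m³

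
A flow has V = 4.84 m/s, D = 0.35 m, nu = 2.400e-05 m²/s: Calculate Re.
Formula: Re = \frac{V D}{\nu}
Re = 4.84·0.35/2.400e-05 = 70583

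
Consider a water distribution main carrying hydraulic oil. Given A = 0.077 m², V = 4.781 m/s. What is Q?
Formula: Q = A V
Q = 0.077·4.781·1000 = 368.1 L/s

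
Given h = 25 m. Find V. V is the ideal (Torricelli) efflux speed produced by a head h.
Formula: V = \sqrt{2 g h}
V = √(2·9.81·25) = 22.15 m/s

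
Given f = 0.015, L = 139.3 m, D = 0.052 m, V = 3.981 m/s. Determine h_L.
Formula: h_L = f \frac{L}{D} \frac{V^2}{2g}
h_L = 0.015·(139.3/0.052)·3.981²/(2·9.81) = 32.46 m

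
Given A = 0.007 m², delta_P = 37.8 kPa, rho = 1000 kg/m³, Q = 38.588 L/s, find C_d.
Formula: Q = C_d A \sqrt{\frac{2 \Delta P}{\rho}}
Substituting knowns: 38.588 = C_d·0.007·√(2·(37.8·1000)/1000)·1000
Solving for C_d: C_d = (38.588/1000)/(0.007·√(2·(37.8·1000)/1000)) = 0.634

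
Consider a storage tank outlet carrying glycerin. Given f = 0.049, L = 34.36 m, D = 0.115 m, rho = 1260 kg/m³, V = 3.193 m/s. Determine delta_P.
Formula: \Delta P = f \frac{L}{D} \frac{\rho V^2}{2}
delta_P = 0.049·(34.36/0.115)·0.5·1260·3.193²/1000 = 94.04 kPa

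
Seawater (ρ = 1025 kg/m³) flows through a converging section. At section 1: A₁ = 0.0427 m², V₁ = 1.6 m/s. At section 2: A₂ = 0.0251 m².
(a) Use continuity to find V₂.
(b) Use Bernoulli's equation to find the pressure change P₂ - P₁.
(a) Continuity: A₁V₁=A₂V₂ -> V₂=A₁V₁/A₂=0.0427*1.6/0.0251=2.72 m/s
(b) Bernoulli: P₂-P₁=0.5*rho*(V₁^2-V₂^2)/1000=0.5*1025*(1.6^2-2.72^2)/1000=-2.48 kPa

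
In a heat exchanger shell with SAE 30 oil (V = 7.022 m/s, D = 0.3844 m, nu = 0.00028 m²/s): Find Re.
Formula: Re = \frac{V D}{\nu}
Re = 7.022·0.3844/0.00028 = 9640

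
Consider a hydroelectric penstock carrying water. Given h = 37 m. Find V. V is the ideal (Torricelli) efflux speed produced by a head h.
Formula: V = \sqrt{2 g h}
V = √(2·9.81·37) = 26.94 m/s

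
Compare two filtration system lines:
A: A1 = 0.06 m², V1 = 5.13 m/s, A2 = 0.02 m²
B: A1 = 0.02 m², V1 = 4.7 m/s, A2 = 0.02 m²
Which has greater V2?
V2(A) = 15.39 m/s, V2(B) = 4.7 m/s. Answer: A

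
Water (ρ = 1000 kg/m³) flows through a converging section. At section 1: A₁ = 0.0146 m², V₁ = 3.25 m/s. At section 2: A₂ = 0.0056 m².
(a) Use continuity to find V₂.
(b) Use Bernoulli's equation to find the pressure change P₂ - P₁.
(a) Continuity: A₁V₁=A₂V₂ -> V₂=A₁V₁/A₂=0.0146*3.25/0.0056=8.47 m/s
(b) Bernoulli: P₂-P₁=0.5*rho*(V₁^2-V₂^2)/1000=0.5*1000*(3.25^2-8.47^2)/1000=-30.59 kPa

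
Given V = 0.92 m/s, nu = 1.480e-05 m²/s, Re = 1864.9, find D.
Formula: Re = \frac{V D}{\nu}
Substituting knowns: 1864.9 = 0.92·D/1.480e-05
Solving for D: D = 1864.9·1.480e-05/0.92 = 0.03 m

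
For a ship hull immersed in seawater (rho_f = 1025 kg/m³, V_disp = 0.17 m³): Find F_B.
Formula: F_B = \rho_f g V_{disp}
F_B = 1025·9.81·0.17 = 1709 N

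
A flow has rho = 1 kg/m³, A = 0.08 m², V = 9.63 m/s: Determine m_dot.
Formula: \dot{m} = \rho A V
m_dot = 1·0.08·9.63 = 0.7704 kg/s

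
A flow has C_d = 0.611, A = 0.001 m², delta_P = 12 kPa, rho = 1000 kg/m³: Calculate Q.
Formula: Q = C_d A \sqrt{\frac{2 \Delta P}{\rho}}
Q = 0.611·0.001·√(2·(12·1000)/1000)·1000 = 2.993 L/s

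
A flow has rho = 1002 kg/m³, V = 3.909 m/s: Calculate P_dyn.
Formula: P_{dyn} = \frac{1}{2} \rho V^2
P_dyn = 0.5·1002·3.909²/1000 = 7.655 kPa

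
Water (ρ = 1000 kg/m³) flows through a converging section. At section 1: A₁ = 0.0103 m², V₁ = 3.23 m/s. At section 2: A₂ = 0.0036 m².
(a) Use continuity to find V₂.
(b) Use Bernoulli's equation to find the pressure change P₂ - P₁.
(a) Continuity: A₁V₁=A₂V₂ -> V₂=A₁V₁/A₂=0.0103*3.23/0.0036=9.24 m/s
(b) Bernoulli: P₂-P₁=0.5*rho*(V₁^2-V₂^2)/1000=0.5*1000*(3.23^2-9.24^2)/1000=-37.47 kPa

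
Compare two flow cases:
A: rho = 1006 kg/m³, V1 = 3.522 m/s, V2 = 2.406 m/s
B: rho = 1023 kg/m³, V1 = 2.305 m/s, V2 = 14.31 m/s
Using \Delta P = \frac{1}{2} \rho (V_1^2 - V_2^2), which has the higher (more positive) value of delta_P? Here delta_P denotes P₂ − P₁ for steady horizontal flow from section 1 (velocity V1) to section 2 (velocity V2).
delta_P(A) = 3.328 kPa, delta_P(B) = -102 kPa. Answer: A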